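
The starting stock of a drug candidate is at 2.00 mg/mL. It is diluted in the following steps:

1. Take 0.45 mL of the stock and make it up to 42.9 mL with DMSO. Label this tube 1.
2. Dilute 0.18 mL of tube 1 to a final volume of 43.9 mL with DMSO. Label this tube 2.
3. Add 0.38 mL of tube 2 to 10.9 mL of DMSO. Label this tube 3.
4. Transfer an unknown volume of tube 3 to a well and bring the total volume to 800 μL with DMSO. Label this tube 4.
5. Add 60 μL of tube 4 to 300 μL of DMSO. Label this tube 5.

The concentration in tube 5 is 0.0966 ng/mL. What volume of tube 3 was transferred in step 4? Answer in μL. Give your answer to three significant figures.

Step 1: 0.45 mL brought to 42.9 mL → factor 42.9/0.45 = 95.333
Step 2: 0.18 mL brought to 43.9 mL → factor 43.9/0.18 = 243.89
Step 3: 0.38 mL + 10.9 mL = 11.28 mL total → factor 11.28/0.38 = 29.684
Step 4: v brought to 800 μL → factor = 800 μL/v
Step 5: 60 μL + 300 μL = 360 μL total → factor 360/60 = 6
Product of known-step factors = 4.1411 × 10^6
Overall factor = 2.00 mg/mL / (0.0966 ng/mL) = 2.0704 × 10^7
Step-4 factor = 2.0704 × 10^7 / 4.1411 × 10^6 = 4.9996
v = 800 μL / 4.9996 = 160 μL

160 μL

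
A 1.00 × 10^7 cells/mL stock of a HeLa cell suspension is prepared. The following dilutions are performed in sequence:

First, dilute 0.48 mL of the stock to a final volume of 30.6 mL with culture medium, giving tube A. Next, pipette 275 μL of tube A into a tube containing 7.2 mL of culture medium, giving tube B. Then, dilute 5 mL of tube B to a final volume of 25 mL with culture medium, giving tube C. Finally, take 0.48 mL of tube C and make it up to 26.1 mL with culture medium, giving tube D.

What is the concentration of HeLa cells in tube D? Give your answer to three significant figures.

21.2 cells/mL

Step 1: 0.48 mL brought to 30.6 mL → factor 30.6/0.48 = 63.75
Step 2: 275 μL + 7.2 mL = 7475 μL total → factor 7475/275 = 27.182
Step 3: 5 mL brought to 25 mL → factor 25/5 = 5
Step 4: 0.48 mL brought to 26.1 mL → factor 26.1/0.48 = 54.375
Overall dilution factor = 63.75 × 27.182 × 5 × 54.375 = 4.7112 × 10^5
Final = 1.00 × 10^7 cells/mL / 4.7112 × 10^5 = 21.2 cells/mL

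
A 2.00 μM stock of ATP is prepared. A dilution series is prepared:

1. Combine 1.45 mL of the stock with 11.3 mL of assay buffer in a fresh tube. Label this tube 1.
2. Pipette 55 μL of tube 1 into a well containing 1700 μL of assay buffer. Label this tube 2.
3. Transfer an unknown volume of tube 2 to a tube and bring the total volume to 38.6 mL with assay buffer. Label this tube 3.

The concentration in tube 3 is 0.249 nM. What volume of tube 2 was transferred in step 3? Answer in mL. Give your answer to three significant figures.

1.35 mL

Step 1: 1.45 mL + 11.3 mL = 12.75 mL total → factor 12.75/1.45 = 8.7931
Step 2: 55 μL + 1700 μL = 1755 μL total → factor 1755/55 = 31.909
Step 3: v brought to 38.6 mL → factor = 38.6 mL/v
Product of known-step factors = 280.58
Overall factor = 2.00 μM / (0.249 nM) = 8032.1
Step-3 factor = 8032.1 / 280.58 = 28.627
v = 38.6 mL / 28.627 = 1.35 mL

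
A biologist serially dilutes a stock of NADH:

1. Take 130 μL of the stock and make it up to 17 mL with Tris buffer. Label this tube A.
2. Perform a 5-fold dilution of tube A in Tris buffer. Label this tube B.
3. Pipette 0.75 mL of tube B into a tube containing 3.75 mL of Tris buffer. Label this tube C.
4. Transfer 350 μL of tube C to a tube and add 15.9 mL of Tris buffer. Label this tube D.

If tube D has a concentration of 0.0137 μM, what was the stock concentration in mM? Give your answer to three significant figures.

2.50 mM

Step 1: 130 μL brought to 17 mL → factor 17000/130 = 130.77
Step 2: 5-fold → factor 5
Step 3: 0.75 mL + 3.75 mL = 4.5 mL total → factor 4.5/0.75 = 6
Step 4: 350 μL + 15.9 mL = 16250 μL total → factor 16250/350 = 46.429
Overall dilution factor = 130.77 × 5 × 6 × 46.429 = 1.8214 × 10^5
Stock = 0.0137 μM × 1.8214 × 10^5 = 2495 μM = 2.50 mM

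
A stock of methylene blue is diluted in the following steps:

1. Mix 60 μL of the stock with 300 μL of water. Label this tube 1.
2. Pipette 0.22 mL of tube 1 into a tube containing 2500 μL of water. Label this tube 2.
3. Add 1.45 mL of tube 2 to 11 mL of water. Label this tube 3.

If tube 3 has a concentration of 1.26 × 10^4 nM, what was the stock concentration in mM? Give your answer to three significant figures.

8.03 mM

Step 1: 60 μL + 300 μL = 360 μL total → factor 360/60 = 6
Step 2: 0.22 mL + 2500 μL = 2.72 mL total → factor 2.72/0.22 = 12.364
Step 3: 1.45 mL + 11 mL = 12.45 mL total → factor 12.45/1.45 = 8.5862
Overall dilution factor = 6 × 12.364 × 8.5862 = 636.94
Stock = 1.26 × 10^4 nM × 636.94 = 8.025 × 10^6 nM = 8.03 mM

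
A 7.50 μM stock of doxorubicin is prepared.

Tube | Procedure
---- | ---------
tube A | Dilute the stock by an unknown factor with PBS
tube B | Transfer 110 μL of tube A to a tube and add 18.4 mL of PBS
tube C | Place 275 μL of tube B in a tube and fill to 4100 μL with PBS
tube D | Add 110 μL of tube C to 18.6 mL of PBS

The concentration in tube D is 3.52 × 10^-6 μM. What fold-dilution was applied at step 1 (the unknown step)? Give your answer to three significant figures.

Step 1: unknown factor x
Step 2: 110 μL + 18.4 mL = 18510 μL total → factor 18510/110 = 168.27
Step 3: 275 μL brought to 4100 μL → factor 4100/275 = 14.909
Step 4: 110 μL + 18.6 mL = 18710 μL total → factor 18710/110 = 170.09
Product of known-step factors = 4.2672 × 10^5
Overall factor = 7.50 μM / (3.52 × 10^-6 μM) = 2.1307 × 10^6
x = 2.1307 × 10^6 / 4.2672 × 10^5 = 4.99

4.99-fold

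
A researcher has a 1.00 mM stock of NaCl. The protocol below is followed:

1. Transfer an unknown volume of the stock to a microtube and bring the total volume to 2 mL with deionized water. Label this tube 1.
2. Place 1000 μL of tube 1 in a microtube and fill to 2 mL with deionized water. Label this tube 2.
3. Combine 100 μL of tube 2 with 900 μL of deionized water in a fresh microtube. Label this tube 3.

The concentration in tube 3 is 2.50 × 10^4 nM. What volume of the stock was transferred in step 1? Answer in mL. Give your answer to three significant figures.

Step 1: v brought to 2 mL → factor = 2 mL/v
Step 2: 1000 μL brought to 2 mL → factor 2000/1000 = 2
Step 3: 100 μL + 900 μL = 1000 μL total → factor 1000/100 = 10
Product of known-step factors = 20
Overall factor = 1.00 mM / (2.50 × 10^4 nM) = 40
Step-1 factor = 40 / 20 = 2
v = 2 mL / 2 = 1.00 mL

1.00 mL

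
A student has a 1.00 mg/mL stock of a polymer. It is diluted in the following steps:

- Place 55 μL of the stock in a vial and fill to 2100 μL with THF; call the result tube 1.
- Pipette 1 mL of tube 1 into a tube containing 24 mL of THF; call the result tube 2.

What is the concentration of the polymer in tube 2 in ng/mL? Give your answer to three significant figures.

Step 1: 55 μL brought to 2100 μL → factor 2100/55 = 38.182
Step 2: 1 mL + 24 mL = 25 mL total → factor 25/1 = 25
Overall dilution factor = 38.182 × 25 = 954.55
Final = 1.00 mg/mL / 954.55 = 0.001048 mg/mL = 1.05 × 10^3 ng/mL

1.05 × 10^3 ng/mL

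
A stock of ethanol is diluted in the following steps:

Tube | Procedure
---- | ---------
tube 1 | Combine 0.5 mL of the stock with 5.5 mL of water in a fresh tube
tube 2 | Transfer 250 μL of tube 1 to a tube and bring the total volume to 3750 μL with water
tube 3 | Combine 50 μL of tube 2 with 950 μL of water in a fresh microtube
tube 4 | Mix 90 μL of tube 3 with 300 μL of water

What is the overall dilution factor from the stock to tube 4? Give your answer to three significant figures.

1.56 × 10^4

Step 1: 0.5 mL + 5.5 mL = 6 mL total → factor 6/0.5 = 12
Step 2: 250 μL brought to 3750 μL → factor 3750/250 = 15
Step 3: 50 μL + 950 μL = 1000 μL total → factor 1000/50 = 20
Step 4: 90 μL + 300 μL = 390 μL total → factor 390/90 = 4.3333
Overall dilution factor = 12 × 15 × 20 × 4.3333 = 15600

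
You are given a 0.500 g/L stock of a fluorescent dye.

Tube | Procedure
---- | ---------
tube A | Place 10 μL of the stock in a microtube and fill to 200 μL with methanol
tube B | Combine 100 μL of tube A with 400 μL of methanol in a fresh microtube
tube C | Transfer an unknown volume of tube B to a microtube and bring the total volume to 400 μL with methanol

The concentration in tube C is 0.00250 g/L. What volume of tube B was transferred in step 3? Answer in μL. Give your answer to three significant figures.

200 μL

Step 1: 10 μL brought to 200 μL → factor 200/10 = 20
Step 2: 100 μL + 400 μL = 500 μL total → factor 500/100 = 5
Step 3: v brought to 400 μL → factor = 400 μL/v
Product of known-step factors = 100
Overall factor = 0.500 g/L / (0.00250 g/L) = 200
Step-3 factor = 200 / 100 = 2
v = 400 μL / 2 = 200 μL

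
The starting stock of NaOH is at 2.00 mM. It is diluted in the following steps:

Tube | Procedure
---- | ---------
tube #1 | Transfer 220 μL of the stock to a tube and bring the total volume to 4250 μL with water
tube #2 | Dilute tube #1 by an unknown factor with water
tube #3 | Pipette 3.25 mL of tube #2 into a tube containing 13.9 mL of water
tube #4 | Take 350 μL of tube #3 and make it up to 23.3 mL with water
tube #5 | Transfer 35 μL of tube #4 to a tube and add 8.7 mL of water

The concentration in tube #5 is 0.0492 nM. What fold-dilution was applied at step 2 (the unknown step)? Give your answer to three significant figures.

Step 1: 220 μL brought to 4250 μL → factor 4250/220 = 19.318
Step 2: unknown factor x
Step 3: 3.25 mL + 13.9 mL = 17.15 mL total → factor 17.15/3.25 = 5.2769
Step 4: 350 μL brought to 23.3 mL → factor 23300/350 = 66.571
Step 5: 35 μL + 8.7 mL = 8735 μL total → factor 8735/35 = 249.57
Product of known-step factors = 1.6937 × 10^6
Overall factor = 2.00 mM / (0.0492 nM) = 4.065 × 10^7
x = 4.065 × 10^7 / 1.6937 × 10^6 = 24.0

24.0-fold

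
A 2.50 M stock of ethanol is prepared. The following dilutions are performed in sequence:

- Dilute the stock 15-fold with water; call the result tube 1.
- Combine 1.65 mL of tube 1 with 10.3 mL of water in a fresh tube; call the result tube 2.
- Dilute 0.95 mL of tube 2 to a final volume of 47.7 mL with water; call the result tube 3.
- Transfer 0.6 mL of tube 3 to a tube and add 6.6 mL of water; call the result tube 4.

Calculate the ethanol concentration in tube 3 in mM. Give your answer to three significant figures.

0.458 mM

Step 1: 15-fold → factor 15
Step 2: 1.65 mL + 10.3 mL = 11.95 mL total → factor 11.95/1.65 = 7.2424
Step 3: 0.95 mL brought to 47.7 mL → factor 47.7/0.95 = 50.211
Dilution factor through tube 3 = 15 × 7.2424 × 50.211 = 5454.7
[tube 3] = 2.50 M / 5454.7 = 0.0004583 M = 0.458 mM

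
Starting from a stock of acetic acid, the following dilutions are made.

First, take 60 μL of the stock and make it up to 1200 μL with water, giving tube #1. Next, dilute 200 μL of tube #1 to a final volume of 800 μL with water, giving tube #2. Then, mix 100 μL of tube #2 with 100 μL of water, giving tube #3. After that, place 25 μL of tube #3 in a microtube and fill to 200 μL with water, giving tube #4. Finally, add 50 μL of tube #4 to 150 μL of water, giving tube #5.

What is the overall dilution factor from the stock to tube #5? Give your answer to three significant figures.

5.12 × 10^3

Step 1: 60 μL brought to 1200 μL → factor 1200/60 = 20
Step 2: 200 μL brought to 800 μL → factor 800/200 = 4
Step 3: 100 μL + 100 μL = 200 μL total → factor 200/100 = 2
Step 4: 25 μL brought to 200 μL → factor 200/25 = 8
Step 5: 50 μL + 150 μL = 200 μL total → factor 200/50 = 4
Overall dilution factor = 20 × 4 × 2 × 8 × 4 = 5120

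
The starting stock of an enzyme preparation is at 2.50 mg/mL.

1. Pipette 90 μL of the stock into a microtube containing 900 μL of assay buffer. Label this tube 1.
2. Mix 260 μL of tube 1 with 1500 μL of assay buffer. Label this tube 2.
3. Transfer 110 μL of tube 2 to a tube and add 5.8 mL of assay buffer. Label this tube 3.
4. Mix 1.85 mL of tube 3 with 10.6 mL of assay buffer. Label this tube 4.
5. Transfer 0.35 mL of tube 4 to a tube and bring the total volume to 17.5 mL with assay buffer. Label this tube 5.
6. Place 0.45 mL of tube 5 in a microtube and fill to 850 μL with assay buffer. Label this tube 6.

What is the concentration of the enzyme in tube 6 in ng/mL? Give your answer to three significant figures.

0.983 ng/mL

Step 1: 90 μL + 900 μL = 990 μL total → factor 990/90 = 11
Step 2: 260 μL + 1500 μL = 1760 μL total → factor 1760/260 = 6.7692
Step 3: 110 μL + 5.8 mL = 5910 μL total → factor 5910/110 = 53.727
Step 4: 1.85 mL + 10.6 mL = 12.45 mL total → factor 12.45/1.85 = 6.7297
Step 5: 0.35 mL brought to 17.5 mL → factor 17.5/0.35 = 50
Step 6: 0.45 mL brought to 850 μL → factor 0.85/0.45 = 1.8889
Overall dilution factor = 11 × 6.7692 × 53.727 × 6.7297 × 50 × 1.8889 = 2.5427 × 10^6
Final = 2.50 mg/mL / 2.5427 × 10^6 = 9.832 × 10^-7 mg/mL = 0.983 ng/mL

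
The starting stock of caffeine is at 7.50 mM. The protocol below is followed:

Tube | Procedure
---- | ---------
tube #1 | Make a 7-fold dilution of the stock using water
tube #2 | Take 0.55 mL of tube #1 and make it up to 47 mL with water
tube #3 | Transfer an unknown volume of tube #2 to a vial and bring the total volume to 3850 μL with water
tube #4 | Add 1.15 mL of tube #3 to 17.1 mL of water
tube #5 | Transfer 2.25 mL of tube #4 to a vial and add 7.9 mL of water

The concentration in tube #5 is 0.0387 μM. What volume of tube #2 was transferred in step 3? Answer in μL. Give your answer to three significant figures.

851 μL

Step 1: 7-fold → factor 7
Step 2: 0.55 mL brought to 47 mL → factor 47/0.55 = 85.455
Step 3: v brought to 3850 μL → factor = 3850 μL/v
Step 4: 1.15 mL + 17.1 mL = 18.25 mL total → factor 18.25/1.15 = 15.87
Step 5: 2.25 mL + 7.9 mL = 10.15 mL total → factor 10.15/2.25 = 4.5111
Product of known-step factors = 42823
Overall factor = 7.50 mM / (0.0387 μM) = 1.938 × 10^5
Step-3 factor = 1.938 × 10^5 / 42823 = 4.5255
v = 3850 μL / 4.5255 = 851 μL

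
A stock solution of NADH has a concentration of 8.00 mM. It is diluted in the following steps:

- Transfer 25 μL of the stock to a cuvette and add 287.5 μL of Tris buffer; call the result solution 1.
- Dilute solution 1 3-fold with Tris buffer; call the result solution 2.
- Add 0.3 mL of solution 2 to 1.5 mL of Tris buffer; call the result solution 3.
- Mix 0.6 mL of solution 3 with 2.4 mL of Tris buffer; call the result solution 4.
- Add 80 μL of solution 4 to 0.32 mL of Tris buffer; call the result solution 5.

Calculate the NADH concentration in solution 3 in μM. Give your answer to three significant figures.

Step 1: 25 μL + 287.5 μL = 312.5 μL total → factor 312.5/25 = 12.5
Step 2: 3-fold → factor 3
Step 3: 0.3 mL + 1.5 mL = 1.8 mL total → factor 1.8/0.3 = 6
Dilution factor through solution 3 = 12.5 × 3 × 6 = 225
[solution 3] = 8.00 mM / 225 = 0.03556 mM = 35.6 μM

35.6 μM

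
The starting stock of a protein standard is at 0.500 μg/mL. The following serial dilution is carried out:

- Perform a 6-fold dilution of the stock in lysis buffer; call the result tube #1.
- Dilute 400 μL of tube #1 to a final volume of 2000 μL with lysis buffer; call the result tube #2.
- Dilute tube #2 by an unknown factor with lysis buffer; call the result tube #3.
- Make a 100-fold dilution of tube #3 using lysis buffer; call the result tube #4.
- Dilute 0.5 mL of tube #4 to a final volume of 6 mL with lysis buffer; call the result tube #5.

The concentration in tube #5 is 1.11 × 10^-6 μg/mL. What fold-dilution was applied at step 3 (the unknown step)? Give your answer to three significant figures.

12.5-fold

Step 1: 6-fold → factor 6
Step 2: 400 μL brought to 2000 μL → factor 2000/400 = 5
Step 3: unknown factor x
Step 4: 100-fold → factor 100
Step 5: 0.5 mL brought to 6 mL → factor 6/0.5 = 12
Product of known-step factors = 36000
Overall factor = 0.500 μg/mL / (1.11 × 10^-6 μg/mL) = 4.5045 × 10^5
x = 4.5045 × 10^5 / 36000 = 12.5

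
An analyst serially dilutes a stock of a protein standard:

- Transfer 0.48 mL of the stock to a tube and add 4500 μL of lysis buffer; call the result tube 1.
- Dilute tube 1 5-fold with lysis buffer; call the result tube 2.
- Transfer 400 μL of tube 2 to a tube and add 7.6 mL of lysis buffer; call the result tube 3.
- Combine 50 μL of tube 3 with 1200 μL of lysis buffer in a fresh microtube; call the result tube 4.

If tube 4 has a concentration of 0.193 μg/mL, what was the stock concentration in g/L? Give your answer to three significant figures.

Step 1: 0.48 mL + 4500 μL = 4.98 mL total → factor 4.98/0.48 = 10.375
Step 2: 5-fold → factor 5
Step 3: 400 μL + 7.6 mL = 8000 μL total → factor 8000/400 = 20
Step 4: 50 μL + 1200 μL = 1250 μL total → factor 1250/50 = 25
Overall dilution factor = 10.375 × 5 × 20 × 25 = 25938
Stock = 0.193 μg/mL × 25938 = 5006 μg/mL = 5.01 g/L

5.01 g/L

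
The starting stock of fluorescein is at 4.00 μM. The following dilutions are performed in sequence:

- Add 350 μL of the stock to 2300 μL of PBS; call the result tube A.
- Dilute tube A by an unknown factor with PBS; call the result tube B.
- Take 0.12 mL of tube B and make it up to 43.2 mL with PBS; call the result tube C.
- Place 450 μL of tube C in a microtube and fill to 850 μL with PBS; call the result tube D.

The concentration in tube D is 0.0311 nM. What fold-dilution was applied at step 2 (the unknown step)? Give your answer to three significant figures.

Step 1: 350 μL + 2300 μL = 2650 μL total → factor 2650/350 = 7.5714
Step 2: unknown factor x
Step 3: 0.12 mL brought to 43.2 mL → factor 43.2/0.12 = 360
Step 4: 450 μL brought to 850 μL → factor 850/450 = 1.8889
Product of known-step factors = 5148.6
Overall factor = 4.00 μM / (0.0311 nM) = 1.2862 × 10^5
x = 1.2862 × 10^5 / 5148.6 = 25.0

25.0-fold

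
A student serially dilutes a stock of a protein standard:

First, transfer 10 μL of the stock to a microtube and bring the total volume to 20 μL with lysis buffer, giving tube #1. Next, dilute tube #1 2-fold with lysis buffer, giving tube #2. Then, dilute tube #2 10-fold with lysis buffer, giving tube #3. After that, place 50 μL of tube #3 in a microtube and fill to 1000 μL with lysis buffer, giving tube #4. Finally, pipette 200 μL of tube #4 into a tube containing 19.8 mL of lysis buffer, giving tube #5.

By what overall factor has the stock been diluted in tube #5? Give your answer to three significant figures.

8.00 × 10^4

Step 1: 10 μL brought to 20 μL → factor 20/10 = 2
Step 2: 2-fold → factor 2
Step 3: 10-fold → factor 10
Step 4: 50 μL brought to 1000 μL → factor 1000/50 = 20
Step 5: 200 μL + 19.8 mL = 20000 μL total → factor 20000/200 = 100
Overall dilution factor = 2 × 2 × 10 × 20 × 100 = 80000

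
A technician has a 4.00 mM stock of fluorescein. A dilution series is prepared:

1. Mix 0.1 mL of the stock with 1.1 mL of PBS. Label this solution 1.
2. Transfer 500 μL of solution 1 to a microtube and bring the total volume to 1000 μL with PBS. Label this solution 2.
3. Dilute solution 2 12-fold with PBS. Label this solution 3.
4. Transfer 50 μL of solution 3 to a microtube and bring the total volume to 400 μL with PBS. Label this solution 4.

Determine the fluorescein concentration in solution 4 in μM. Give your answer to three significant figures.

1.74 μM

Step 1: 0.1 mL + 1.1 mL = 1.2 mL total → factor 1.2/0.1 = 12
Step 2: 500 μL brought to 1000 μL → factor 1000/500 = 2
Step 3: 12-fold → factor 12
Step 4: 50 μL brought to 400 μL → factor 400/50 = 8
Overall dilution factor = 12 × 2 × 12 × 8 = 2304
Final = 4.00 mM / 2304 = 0.001736 mM = 1.74 μM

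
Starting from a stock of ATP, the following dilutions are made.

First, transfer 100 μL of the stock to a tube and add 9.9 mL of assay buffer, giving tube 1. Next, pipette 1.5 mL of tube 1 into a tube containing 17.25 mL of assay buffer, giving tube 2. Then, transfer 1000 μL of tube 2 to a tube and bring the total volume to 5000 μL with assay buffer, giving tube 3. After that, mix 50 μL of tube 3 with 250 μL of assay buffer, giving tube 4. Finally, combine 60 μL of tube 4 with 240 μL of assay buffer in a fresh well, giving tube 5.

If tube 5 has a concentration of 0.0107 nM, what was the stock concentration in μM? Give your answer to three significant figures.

2.01 μM

Step 1: 100 μL + 9.9 mL = 10000 μL total → factor 10000/100 = 100
Step 2: 1.5 mL + 17.25 mL = 18.75 mL total → factor 18.75/1.5 = 12.5
Step 3: 1000 μL brought to 5000 μL → factor 5000/1000 = 5
Step 4: 50 μL + 250 μL = 300 μL total → factor 300/50 = 6
Step 5: 60 μL + 240 μL = 300 μL total → factor 300/60 = 5
Overall dilution factor = 100 × 12.5 × 5 × 6 × 5 = 1.875 × 10^5
Stock = 0.0107 nM × 1.875 × 10^5 = 2006 nM = 2.01 μM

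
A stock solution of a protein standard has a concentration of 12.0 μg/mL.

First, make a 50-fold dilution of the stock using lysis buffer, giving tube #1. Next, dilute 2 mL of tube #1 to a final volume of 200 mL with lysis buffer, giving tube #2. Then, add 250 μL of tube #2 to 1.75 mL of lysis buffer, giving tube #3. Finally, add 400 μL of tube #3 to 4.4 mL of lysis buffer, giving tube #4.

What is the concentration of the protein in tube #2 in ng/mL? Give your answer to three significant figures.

2.40 ng/mL

Step 1: 50-fold → factor 50
Step 2: 2 mL brought to 200 mL → factor 200/2 = 100
Dilution factor through tube #2 = 50 × 100 = 5000
[tube #2] = 12.0 μg/mL / 5000 = 0.002400 μg/mL = 2.40 ng/mL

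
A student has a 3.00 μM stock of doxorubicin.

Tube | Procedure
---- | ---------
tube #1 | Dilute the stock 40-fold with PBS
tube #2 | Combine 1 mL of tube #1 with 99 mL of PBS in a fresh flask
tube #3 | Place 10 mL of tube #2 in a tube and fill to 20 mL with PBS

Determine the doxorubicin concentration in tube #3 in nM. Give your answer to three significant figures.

Step 1: 40-fold → factor 40
Step 2: 1 mL + 99 mL = 100 mL total → factor 100/1 = 100
Step 3: 10 mL brought to 20 mL → factor 20/10 = 2
Overall dilution factor = 40 × 100 × 2 = 8000
Final = 3.00 μM / 8000 = 0.0003750 μM = 0.375 nM

0.375 nM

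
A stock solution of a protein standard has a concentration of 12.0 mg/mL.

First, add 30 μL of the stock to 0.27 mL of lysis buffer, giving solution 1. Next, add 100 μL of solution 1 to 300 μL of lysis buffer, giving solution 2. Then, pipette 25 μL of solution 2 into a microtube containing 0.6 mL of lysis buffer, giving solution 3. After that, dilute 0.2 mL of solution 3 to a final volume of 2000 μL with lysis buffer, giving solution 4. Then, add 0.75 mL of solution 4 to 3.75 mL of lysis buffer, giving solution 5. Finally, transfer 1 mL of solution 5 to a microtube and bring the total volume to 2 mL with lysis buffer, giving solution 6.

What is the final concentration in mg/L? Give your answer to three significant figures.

0.100 mg/L

Step 1: 30 μL + 0.27 mL = 300 μL total → factor 300/30 = 10
Step 2: 100 μL + 300 μL = 400 μL total → factor 400/100 = 4
Step 3: 25 μL + 0.6 mL = 625 μL total → factor 625/25 = 25
Step 4: 0.2 mL brought to 2000 μL → factor 2/0.2 = 10
Step 5: 0.75 mL + 3.75 mL = 4.5 mL total → factor 4.5/0.75 = 6
Step 6: 1 mL brought to 2 mL → factor 2/1 = 2
Overall dilution factor = 10 × 4 × 25 × 10 × 6 × 2 = 1.2 × 10^5
Final = 12.0 mg/mL / 1.2 × 10^5 = 0.0001000 mg/mL = 0.100 mg/L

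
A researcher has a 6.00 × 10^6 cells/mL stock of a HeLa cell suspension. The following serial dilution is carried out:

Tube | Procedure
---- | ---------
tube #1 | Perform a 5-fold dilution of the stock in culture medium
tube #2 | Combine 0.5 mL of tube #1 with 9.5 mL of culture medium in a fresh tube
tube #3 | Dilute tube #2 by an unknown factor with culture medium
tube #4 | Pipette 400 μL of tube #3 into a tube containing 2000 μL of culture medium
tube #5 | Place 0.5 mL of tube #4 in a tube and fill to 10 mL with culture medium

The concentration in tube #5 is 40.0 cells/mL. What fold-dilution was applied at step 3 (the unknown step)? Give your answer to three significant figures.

Step 1: 5-fold → factor 5
Step 2: 0.5 mL + 9.5 mL = 10 mL total → factor 10/0.5 = 20
Step 3: unknown factor x
Step 4: 400 μL + 2000 μL = 2400 μL total → factor 2400/400 = 6
Step 5: 0.5 mL brought to 10 mL → factor 10/0.5 = 20
Product of known-step factors = 12000
Overall factor = 6.00 × 10^6 cells/mL / (40.0 cells/mL) = 1.5 × 10^5
x = 1.5 × 10^5 / 12000 = 12.5

12.5-fold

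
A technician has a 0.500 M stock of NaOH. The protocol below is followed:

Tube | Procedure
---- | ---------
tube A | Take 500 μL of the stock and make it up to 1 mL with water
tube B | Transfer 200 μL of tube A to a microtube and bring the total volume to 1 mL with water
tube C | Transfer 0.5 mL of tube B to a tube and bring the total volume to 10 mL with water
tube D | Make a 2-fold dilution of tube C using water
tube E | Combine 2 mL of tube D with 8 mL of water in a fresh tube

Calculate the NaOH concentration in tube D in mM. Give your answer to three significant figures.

Step 1: 500 μL brought to 1 mL → factor 1000/500 = 2
Step 2: 200 μL brought to 1 mL → factor 1000/200 = 5
Step 3: 0.5 mL brought to 10 mL → factor 10/0.5 = 20
Step 4: 2-fold → factor 2
Dilution factor through tube D = 2 × 5 × 20 × 2 = 400
[tube D] = 0.500 M / 400 = 0.001250 M = 1.25 mM

1.25 mM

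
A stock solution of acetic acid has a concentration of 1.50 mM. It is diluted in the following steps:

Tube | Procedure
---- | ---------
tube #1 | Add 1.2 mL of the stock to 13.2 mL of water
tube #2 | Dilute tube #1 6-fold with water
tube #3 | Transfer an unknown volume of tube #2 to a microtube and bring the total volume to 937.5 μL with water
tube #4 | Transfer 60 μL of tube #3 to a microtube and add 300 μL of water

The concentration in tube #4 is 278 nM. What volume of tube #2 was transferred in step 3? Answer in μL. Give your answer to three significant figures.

Step 1: 1.2 mL + 13.2 mL = 14.4 mL total → factor 14.4/1.2 = 12
Step 2: 6-fold → factor 6
Step 3: v brought to 937.5 μL → factor = 937.5 μL/v
Step 4: 60 μL + 300 μL = 360 μL total → factor 360/60 = 6
Product of known-step factors = 432
Overall factor = 1.50 mM / (278 nM) = 5395.7
Step-3 factor = 5395.7 / 432 = 12.49
v = 937.5 μL / 12.49 = 75.1 μL

75.1 μL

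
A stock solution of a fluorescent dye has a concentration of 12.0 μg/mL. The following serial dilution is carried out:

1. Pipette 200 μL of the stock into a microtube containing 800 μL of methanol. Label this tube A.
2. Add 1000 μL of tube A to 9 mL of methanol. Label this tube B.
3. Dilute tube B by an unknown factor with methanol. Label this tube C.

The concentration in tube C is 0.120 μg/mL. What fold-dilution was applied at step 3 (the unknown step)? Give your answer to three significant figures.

Step 1: 200 μL + 800 μL = 1000 μL total → factor 1000/200 = 5
Step 2: 1000 μL + 9 mL = 10000 μL total → factor 10000/1000 = 10
Step 3: unknown factor x
Product of known-step factors = 50
Overall factor = 12.0 μg/mL / (0.120 μg/mL) = 100
x = 100 / 50 = 2.00

2.00-fold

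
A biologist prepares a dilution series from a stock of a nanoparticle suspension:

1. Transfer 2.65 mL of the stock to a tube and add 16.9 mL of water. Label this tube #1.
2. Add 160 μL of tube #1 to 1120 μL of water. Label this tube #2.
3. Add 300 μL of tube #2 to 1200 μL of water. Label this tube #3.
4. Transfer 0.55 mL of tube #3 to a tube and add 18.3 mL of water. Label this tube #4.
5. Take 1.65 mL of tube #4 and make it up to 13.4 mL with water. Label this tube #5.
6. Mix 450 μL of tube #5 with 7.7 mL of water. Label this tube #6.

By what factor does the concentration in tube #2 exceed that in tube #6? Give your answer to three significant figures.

2.52 × 10^4

Step 1: 2.65 mL + 16.9 mL = 19.55 mL total → factor 19.55/2.65 = 7.3774
Step 2: 160 μL + 1120 μL = 1280 μL total → factor 1280/160 = 8
Step 3: 300 μL + 1200 μL = 1500 μL total → factor 1500/300 = 5
Step 4: 0.55 mL + 18.3 mL = 18.85 mL total → factor 18.85/0.55 = 34.273
Step 5: 1.65 mL brought to 13.4 mL → factor 13.4/1.65 = 8.1212
Step 6: 450 μL + 7.7 mL = 8150 μL total → factor 8150/450 = 18.111
Dilution factor to tube #2 = 59.019; to tube #6 = 1.4876 × 10^6
[tube #2]/[tube #6] = (factor to tube #6)/(factor to tube #2) = 1.4876 × 10^6/59.019 = 2.52 × 10^4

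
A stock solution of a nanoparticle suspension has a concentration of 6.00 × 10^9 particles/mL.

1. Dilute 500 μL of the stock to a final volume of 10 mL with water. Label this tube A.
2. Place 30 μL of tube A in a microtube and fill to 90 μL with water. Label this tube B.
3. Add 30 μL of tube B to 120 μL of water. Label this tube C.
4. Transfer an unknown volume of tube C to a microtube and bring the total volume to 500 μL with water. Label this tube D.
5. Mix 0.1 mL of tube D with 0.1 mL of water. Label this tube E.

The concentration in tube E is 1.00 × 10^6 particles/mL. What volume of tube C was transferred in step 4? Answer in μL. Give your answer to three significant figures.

Step 1: 500 μL brought to 10 mL → factor 10000/500 = 20
Step 2: 30 μL brought to 90 μL → factor 90/30 = 3
Step 3: 30 μL + 120 μL = 150 μL total → factor 150/30 = 5
Step 4: v brought to 500 μL → factor = 500 μL/v
Step 5: 0.1 mL + 0.1 mL = 0.2 mL total → factor 0.2/0.1 = 2
Product of known-step factors = 600
Overall factor = 6.00 × 10^9 particles/mL / (1.00 × 10^6 particles/mL) = 6000
Step-4 factor = 6000 / 600 = 10
v = 500 μL / 10 = 50.0 μL

50.0 μL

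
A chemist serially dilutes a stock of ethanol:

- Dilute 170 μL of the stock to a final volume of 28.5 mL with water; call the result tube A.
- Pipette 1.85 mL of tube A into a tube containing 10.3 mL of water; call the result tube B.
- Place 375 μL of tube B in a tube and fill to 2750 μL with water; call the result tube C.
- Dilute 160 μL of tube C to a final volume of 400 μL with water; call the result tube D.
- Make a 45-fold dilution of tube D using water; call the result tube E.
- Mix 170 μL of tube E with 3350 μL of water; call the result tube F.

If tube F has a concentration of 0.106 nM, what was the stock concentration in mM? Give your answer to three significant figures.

1.99 mM

Step 1: 170 μL brought to 28.5 mL → factor 28500/170 = 167.65
Step 2: 1.85 mL + 10.3 mL = 12.15 mL total → factor 12.15/1.85 = 6.5676
Step 3: 375 μL brought to 2750 μL → factor 2750/375 = 7.3333
Step 4: 160 μL brought to 400 μL → factor 400/160 = 2.5
Step 5: 45-fold → factor 45
Step 6: 170 μL + 3350 μL = 3520 μL total → factor 3520/170 = 20.706
Overall dilution factor = 167.65 × 6.5676 × 7.3333 × 2.5 × 45 × 20.706 = 1.8808 × 10^7
Stock = 0.106 nM × 1.8808 × 10^7 = 1.994 × 10^6 nM = 1.99 mM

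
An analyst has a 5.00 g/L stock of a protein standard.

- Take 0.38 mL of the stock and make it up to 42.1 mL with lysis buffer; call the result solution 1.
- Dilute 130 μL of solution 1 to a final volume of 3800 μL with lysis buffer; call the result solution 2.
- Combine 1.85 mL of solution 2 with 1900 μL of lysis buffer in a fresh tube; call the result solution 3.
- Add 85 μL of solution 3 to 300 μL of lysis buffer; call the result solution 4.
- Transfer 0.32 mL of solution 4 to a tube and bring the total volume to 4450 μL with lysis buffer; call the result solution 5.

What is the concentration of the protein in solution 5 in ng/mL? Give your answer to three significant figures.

Step 1: 0.38 mL brought to 42.1 mL → factor 42.1/0.38 = 110.79
Step 2: 130 μL brought to 3800 μL → factor 3800/130 = 29.231
Step 3: 1.85 mL + 1900 μL = 3.75 mL total → factor 3.75/1.85 = 2.027
Step 4: 85 μL + 300 μL = 385 μL total → factor 385/85 = 4.5294
Step 5: 0.32 mL brought to 4450 μL → factor 4.45/0.32 = 13.906
Overall dilution factor = 110.79 × 29.231 × 2.027 × 4.5294 × 13.906 = 4.1348 × 10^5
Final = 5.00 g/L / 4.1348 × 10^5 = 1.209 × 10^-5 g/L = 12.1 ng/mL

12.1 ng/mL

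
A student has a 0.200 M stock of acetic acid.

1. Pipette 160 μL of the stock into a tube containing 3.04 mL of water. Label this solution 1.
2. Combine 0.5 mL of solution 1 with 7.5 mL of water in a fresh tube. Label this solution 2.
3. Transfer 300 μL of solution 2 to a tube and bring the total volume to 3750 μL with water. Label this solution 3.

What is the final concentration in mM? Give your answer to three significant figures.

0.0500 mM

Step 1: 160 μL + 3.04 mL = 3200 μL total → factor 3200/160 = 20
Step 2: 0.5 mL + 7.5 mL = 8 mL total → factor 8/0.5 = 16
Step 3: 300 μL brought to 3750 μL → factor 3750/300 = 12.5
Overall dilution factor = 20 × 16 × 12.5 = 4000
Final = 0.200 M / 4000 = 5.000 × 10^-5 M = 0.0500 mM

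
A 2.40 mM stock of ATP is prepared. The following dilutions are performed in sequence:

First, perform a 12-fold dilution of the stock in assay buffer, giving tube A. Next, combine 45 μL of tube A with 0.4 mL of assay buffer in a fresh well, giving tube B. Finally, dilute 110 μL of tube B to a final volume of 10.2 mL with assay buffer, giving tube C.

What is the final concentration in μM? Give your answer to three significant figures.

0.218 μM

Step 1: 12-fold → factor 12
Step 2: 45 μL + 0.4 mL = 445 μL total → factor 445/45 = 9.8889
Step 3: 110 μL brought to 10.2 mL → factor 10200/110 = 92.727
Overall dilution factor = 12 × 9.8889 × 92.727 = 11004
Final = 2.40 mM / 11004 = 0.0002181 mM = 0.218 μM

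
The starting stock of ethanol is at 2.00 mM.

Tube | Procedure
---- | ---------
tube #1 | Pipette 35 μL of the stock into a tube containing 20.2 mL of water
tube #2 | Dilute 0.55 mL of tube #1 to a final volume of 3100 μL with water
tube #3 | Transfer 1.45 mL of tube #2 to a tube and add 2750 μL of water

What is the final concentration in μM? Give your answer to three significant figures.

0.212 μM

Step 1: 35 μL + 20.2 mL = 20235 μL total → factor 20235/35 = 578.14
Step 2: 0.55 mL brought to 3100 μL → factor 3.1/0.55 = 5.6364
Step 3: 1.45 mL + 2750 μL = 4.2 mL total → factor 4.2/1.45 = 2.8966
Overall dilution factor = 578.14 × 5.6364 × 2.8966 = 9438.8
Final = 2.00 mM / 9438.8 = 0.0002119 mM = 0.212 μM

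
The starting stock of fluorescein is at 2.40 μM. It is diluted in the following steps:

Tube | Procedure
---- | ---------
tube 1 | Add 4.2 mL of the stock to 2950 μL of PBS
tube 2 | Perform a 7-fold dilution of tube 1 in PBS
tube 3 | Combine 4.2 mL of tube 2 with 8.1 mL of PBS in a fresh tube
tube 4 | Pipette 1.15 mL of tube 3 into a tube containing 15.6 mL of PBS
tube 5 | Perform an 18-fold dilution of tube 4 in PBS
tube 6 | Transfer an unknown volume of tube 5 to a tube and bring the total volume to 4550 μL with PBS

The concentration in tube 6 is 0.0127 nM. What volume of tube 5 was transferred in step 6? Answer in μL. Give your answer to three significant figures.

220 μL

Step 1: 4.2 mL + 2950 μL = 7.15 mL total → factor 7.15/4.2 = 1.7024
Step 2: 7-fold → factor 7
Step 3: 4.2 mL + 8.1 mL = 12.3 mL total → factor 12.3/4.2 = 2.9286
Step 4: 1.15 mL + 15.6 mL = 16.75 mL total → factor 16.75/1.15 = 14.565
Step 5: 18-fold → factor 18
Step 6: v brought to 4550 μL → factor = 4550 μL/v
Product of known-step factors = 9149.6
Overall factor = 2.40 μM / (0.0127 nM) = 1.8898 × 10^5
Step-6 factor = 1.8898 × 10^5 / 9149.6 = 20.654
v = 4550 μL / 20.654 = 220 μL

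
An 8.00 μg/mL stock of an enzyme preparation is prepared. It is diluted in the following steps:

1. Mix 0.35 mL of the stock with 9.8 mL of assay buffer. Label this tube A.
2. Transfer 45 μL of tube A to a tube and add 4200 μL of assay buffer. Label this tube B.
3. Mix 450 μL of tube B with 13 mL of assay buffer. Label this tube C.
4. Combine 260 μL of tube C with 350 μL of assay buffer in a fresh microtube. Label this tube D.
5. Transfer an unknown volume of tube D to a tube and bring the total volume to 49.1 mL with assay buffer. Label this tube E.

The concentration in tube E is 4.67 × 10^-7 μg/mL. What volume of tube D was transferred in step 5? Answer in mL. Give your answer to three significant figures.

0.550 mL

Step 1: 0.35 mL + 9.8 mL = 10.15 mL total → factor 10.15/0.35 = 29
Step 2: 45 μL + 4200 μL = 4245 μL total → factor 4245/45 = 94.333
Step 3: 450 μL + 13 mL = 13450 μL total → factor 13450/450 = 29.889
Step 4: 260 μL + 350 μL = 610 μL total → factor 610/260 = 2.3462
Step 5: v brought to 49.1 mL → factor = 49.1 mL/v
Product of known-step factors = 1.9184 × 10^5
Overall factor = 8.00 μg/mL / (4.67 × 10^-7 μg/mL) = 1.7131 × 10^7
Step-5 factor = 1.7131 × 10^7 / 1.9184 × 10^5 = 89.298
v = 49.1 mL / 89.298 = 0.550 mL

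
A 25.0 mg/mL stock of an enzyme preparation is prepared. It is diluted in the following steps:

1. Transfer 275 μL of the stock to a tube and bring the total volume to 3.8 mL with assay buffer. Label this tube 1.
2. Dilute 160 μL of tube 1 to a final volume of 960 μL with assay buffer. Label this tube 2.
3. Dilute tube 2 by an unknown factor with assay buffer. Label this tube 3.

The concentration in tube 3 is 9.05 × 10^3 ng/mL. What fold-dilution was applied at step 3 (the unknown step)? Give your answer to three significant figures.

33.3-fold

Step 1: 275 μL brought to 3.8 mL → factor 3800/275 = 13.818
Step 2: 160 μL brought to 960 μL → factor 960/160 = 6
Step 3: unknown factor x
Product of known-step factors = 82.909
Overall factor = 25.0 mg/mL / (9.05 × 10^3 ng/mL) = 2762.4
x = 2762.4 / 82.909 = 33.3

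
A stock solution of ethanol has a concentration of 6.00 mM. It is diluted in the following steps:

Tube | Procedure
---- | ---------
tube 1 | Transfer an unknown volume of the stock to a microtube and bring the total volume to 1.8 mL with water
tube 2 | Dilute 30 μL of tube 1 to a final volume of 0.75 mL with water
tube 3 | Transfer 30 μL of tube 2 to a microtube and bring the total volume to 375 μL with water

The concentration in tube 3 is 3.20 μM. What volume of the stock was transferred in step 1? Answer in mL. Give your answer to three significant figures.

Step 1: v brought to 1.8 mL → factor = 1.8 mL/v
Step 2: 30 μL brought to 0.75 mL → factor 750/30 = 25
Step 3: 30 μL brought to 375 μL → factor 375/30 = 12.5
Product of known-step factors = 312.5
Overall factor = 6.00 mM / (3.20 μM) = 1875
Step-1 factor = 1875 / 312.5 = 6
v = 1.8 mL / 6 = 0.300 mL

0.300 mL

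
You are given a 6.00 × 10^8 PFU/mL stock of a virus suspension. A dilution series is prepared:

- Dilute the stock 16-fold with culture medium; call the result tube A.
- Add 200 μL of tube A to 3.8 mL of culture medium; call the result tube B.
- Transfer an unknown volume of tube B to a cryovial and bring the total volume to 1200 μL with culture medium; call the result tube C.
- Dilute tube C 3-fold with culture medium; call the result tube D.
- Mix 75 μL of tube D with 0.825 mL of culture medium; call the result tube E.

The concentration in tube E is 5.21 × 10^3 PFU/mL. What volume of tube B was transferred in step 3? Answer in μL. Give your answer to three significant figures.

120 μL

Step 1: 16-fold → factor 16
Step 2: 200 μL + 3.8 mL = 4000 μL total → factor 4000/200 = 20
Step 3: v brought to 1200 μL → factor = 1200 μL/v
Step 4: 3-fold → factor 3
Step 5: 75 μL + 0.825 mL = 900 μL total → factor 900/75 = 12
Product of known-step factors = 11520
Overall factor = 6.00 × 10^8 PFU/mL / (5.21 × 10^3 PFU/mL) = 1.1516 × 10^5
Step-3 factor = 1.1516 × 10^5 / 11520 = 9.9968
v = 1200 μL / 9.9968 = 120 μL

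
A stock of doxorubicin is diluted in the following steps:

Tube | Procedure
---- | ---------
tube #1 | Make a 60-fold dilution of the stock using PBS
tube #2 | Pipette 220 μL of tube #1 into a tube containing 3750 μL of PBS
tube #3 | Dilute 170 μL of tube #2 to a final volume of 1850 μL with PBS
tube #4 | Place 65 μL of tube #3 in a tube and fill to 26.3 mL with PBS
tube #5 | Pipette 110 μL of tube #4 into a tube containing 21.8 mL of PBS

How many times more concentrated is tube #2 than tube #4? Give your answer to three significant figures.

4.40 × 10^3

Step 1: 60-fold → factor 60
Step 2: 220 μL + 3750 μL = 3970 μL total → factor 3970/220 = 18.045
Step 3: 170 μL brought to 1850 μL → factor 1850/170 = 10.882
Step 4: 65 μL brought to 26.3 mL → factor 26300/65 = 404.62
Dilution factor to tube #2 = 1082.7; to tube #4 = 4.7674 × 10^6
[tube #2]/[tube #4] = (factor to tube #4)/(factor to tube #2) = 4.7674 × 10^6/1082.7 = 4.40 × 10^3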